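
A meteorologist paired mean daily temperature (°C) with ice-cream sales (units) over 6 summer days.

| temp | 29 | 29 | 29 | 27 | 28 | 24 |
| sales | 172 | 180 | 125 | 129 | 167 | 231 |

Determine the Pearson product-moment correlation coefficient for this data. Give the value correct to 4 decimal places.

n = 6, Σx = 166, Σy = 1004, Σx² = 4612, Σy² = 175500, Σxy = 27536
nΣxy − ΣxΣy = 165216 − 166664 = -1448
nΣx² − (Σx)² = 27672 − 27556 = 116; nΣy² − (Σy)² = 1053000 − 1008016 = 44984
r = -1448 / √(116 × 44984) = -1448 / 2284.3257 ≈ -0.6339

-0.6339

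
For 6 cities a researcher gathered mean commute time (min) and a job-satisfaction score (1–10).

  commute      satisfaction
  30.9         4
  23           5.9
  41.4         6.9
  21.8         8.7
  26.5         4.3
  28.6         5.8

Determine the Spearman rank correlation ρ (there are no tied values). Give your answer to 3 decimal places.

-0.371

Rank commute: 5, 2, 6, 1, 3, 4
Rank satisfaction: 1, 4, 5, 6, 2, 3
d = rank(commute) − rank(satisfaction): 4, -2, 1, -5, 1, 1; Σd² = 48
ρ = 1 − 6Σd² / [n(n²−1)] = 1 − 6×48 / (6×35) = 1 − 288/210 ≈ -0.371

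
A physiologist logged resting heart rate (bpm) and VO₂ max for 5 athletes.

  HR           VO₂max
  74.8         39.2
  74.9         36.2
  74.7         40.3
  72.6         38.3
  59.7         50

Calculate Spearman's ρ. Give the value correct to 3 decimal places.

-0.700

Rank HR: 4, 5, 3, 2, 1
Rank VO₂max: 3, 1, 4, 2, 5
d = rank(HR) − rank(VO₂max): 1, 4, -1, 0, -4; Σd² = 34
ρ = 1 − 6Σd² / [n(n²−1)] = 1 − 6×34 / (5×24) = 1 − 204/120 ≈ -0.700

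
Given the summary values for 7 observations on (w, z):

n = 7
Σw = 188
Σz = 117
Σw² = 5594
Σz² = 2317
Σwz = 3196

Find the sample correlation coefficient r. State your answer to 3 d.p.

0.121

r = (nΣwz − ΣwΣz) / √[(nΣw² − (Σw)²)(nΣz² − (Σz)²)]
Numerator: 7×3196 − 188×117 = 376
Denominator: √[(39158 − 35344)(16219 − 13689)] = √[3814 × 2530] = 3106.3516
r = 376 / 3106.3516 ≈ 0.121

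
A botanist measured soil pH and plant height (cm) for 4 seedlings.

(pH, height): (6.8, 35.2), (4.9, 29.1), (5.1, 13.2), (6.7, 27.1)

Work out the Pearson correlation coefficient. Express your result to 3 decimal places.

n = 4, Σx = 23.5, Σy = 104.6, Σx² = 141.15, Σy² = 2994.5, Σxy = 630.84
nΣxy − ΣxΣy = 2523.36 − 2458.1 = 65.26
nΣx² − (Σx)² = 564.6 − 552.25 = 12.35; nΣy² − (Σy)² = 11978 − 10941.16 = 1036.84
r = 65.26 / √(12.35 × 1036.84) = 65.26 / 113.1591 ≈ 0.577

0.577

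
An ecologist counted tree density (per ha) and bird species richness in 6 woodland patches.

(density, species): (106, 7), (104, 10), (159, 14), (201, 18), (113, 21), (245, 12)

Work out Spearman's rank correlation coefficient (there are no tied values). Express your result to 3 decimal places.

0.429

Rank density: 2, 1, 4, 5, 3, 6
Rank species: 1, 2, 4, 5, 6, 3
d = rank(density) − rank(species): 1, -1, 0, 0, -3, 3; Σd² = 20
ρ = 1 − 6Σd² / [n(n²−1)] = 1 − 6×20 / (6×35) = 1 − 120/210 ≈ 0.429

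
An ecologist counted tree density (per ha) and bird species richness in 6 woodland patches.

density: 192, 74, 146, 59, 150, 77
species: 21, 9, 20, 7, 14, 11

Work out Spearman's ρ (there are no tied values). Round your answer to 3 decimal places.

0.943

Rank density: 6, 2, 4, 1, 5, 3
Rank species: 6, 2, 5, 1, 4, 3
d = rank(density) − rank(species): 0, 0, -1, 0, 1, 0; Σd² = 2
ρ = 1 − 6Σd² / [n(n²−1)] = 1 − 6×2 / (6×35) = 1 − 12/210 ≈ 0.943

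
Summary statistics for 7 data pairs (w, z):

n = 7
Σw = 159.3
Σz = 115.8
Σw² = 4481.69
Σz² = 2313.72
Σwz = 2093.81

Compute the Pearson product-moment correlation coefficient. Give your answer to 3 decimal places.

r = (nΣwz − ΣwΣz) / √[(nΣw² − (Σw)²)(nΣz² − (Σz)²)]
Numerator: 7×2093.81 − 159.3×115.8 = -3790.27
Denominator: √[(31371.83 − 25376.49)(16196.04 − 13409.64)] = √[5995.34 × 2786.4] = 4087.2259
r = -3790.27 / 4087.2259 ≈ -0.927

-0.927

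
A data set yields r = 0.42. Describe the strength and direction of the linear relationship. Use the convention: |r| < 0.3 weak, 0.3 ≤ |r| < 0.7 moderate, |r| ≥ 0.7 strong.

moderate positive

r = 0.42 > 0 so the relationship is positive.
|r| = 0.42, which falls in the moderate range.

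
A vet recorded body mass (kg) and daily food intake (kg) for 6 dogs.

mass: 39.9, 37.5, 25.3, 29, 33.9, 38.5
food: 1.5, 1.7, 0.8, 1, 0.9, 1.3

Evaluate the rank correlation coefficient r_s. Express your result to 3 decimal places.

Rank mass: 6, 4, 1, 2, 3, 5
Rank food: 5, 6, 1, 3, 2, 4
d = rank(mass) − rank(food): 1, -2, 0, -1, 1, 1; Σd² = 8
ρ = 1 − 6Σd² / [n(n²−1)] = 1 − 6×8 / (6×35) = 1 − 48/210 ≈ 0.771

0.771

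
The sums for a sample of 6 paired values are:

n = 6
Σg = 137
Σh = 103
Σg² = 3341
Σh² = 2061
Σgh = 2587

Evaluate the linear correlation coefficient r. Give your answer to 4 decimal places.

0.9420

r = (nΣgh − ΣgΣh) / √[(nΣg² − (Σg)²)(nΣh² − (Σh)²)]
Numerator: 6×2587 − 137×103 = 1411
Denominator: √[(20046 − 18769)(12366 − 10609)] = √[1277 × 1757] = 1497.8949
r = 1411 / 1497.8949 ≈ 0.9420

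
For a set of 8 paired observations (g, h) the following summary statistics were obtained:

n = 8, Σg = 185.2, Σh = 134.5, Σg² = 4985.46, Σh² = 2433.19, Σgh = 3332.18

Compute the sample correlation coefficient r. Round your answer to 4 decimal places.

r = (nΣgh − ΣgΣh) / √[(nΣg² − (Σg)²)(nΣh² − (Σh)²)]
Numerator: 8×3332.18 − 185.2×134.5 = 1748.04
Denominator: √[(39883.68 − 34299.04)(19465.52 − 18090.25)] = √[5584.64 × 1375.27] = 2771.3513
r = 1748.04 / 2771.3513 ≈ 0.6308

0.6308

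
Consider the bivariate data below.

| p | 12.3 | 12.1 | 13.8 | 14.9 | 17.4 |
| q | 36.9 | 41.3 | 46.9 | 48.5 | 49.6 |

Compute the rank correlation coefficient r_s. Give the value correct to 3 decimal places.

Rank p: 2, 1, 3, 4, 5
Rank q: 1, 2, 3, 4, 5
d = rank(p) − rank(q): 1, -1, 0, 0, 0; Σd² = 2
ρ = 1 − 6Σd² / [n(n²−1)] = 1 − 6×2 / (5×24) = 1 − 12/120 ≈ 0.900

0.900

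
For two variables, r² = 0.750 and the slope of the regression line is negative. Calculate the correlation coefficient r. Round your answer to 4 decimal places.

-0.8660

|r| = √0.750 = 0.8660
The association is negative, so r = −0.8660.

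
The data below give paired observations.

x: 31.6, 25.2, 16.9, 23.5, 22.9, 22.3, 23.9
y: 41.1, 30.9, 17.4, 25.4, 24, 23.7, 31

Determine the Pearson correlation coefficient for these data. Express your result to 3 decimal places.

n = 7, Σx = 166.3, Σy = 193.5, Σx² = 4064.37, Σy² = 5690.63, Σxy = 4787.41
nΣxy − ΣxΣy = 33511.87 − 32179.05 = 1332.82
nΣx² − (Σx)² = 28450.59 − 27655.69 = 794.9; nΣy² − (Σy)² = 39834.41 − 37442.25 = 2392.16
r = 1332.82 / √(794.9 × 2392.16) = 1332.82 / 1378.9590 ≈ 0.967

0.967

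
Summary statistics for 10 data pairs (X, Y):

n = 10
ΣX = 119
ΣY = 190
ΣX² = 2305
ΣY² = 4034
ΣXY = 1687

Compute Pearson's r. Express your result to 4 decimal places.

-0.9350

r = (nΣXY − ΣXΣY) / √[(nΣX² − (ΣX)²)(nΣY² − (ΣY)²)]
Numerator: 10×1687 − 119×190 = -5740
Denominator: √[(23050 − 14161)(40340 − 36100)] = √[8889 × 4240] = 6139.1661
r = -5740 / 6139.1661 ≈ -0.9350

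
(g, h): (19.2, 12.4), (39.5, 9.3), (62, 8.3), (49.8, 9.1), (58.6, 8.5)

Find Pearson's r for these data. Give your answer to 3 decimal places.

-0.957

n = 5, Σg = 229.1, Σh = 47.6, Σg² = 11686.89, Σh² = 464.2, Σgh = 2071.31
nΣgh − ΣgΣh = 10356.55 − 10905.16 = -548.61
nΣg² − (Σg)² = 58434.45 − 52486.81 = 5947.64; nΣh² − (Σh)² = 2321 − 2265.76 = 55.24
r = -548.61 / √(5947.64 × 55.24) = -548.61 / 573.1907 ≈ -0.957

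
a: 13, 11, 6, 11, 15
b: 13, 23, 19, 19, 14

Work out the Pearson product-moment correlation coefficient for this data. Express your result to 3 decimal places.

n = 5, Σa = 56, Σb = 88, Σa² = 672, Σb² = 1616, Σab = 955
nΣab − ΣaΣb = 4775 − 4928 = -153
nΣa² − (Σa)² = 3360 − 3136 = 224; nΣb² − (Σb)² = 8080 − 7744 = 336
r = -153 / √(224 × 336) = -153 / 274.3429 ≈ -0.558

-0.558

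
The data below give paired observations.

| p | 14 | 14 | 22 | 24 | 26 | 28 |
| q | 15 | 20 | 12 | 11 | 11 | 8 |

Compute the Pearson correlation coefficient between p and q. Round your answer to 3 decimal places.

-0.914

n = 6, Σp = 128, Σq = 77, Σp² = 2912, Σq² = 1075, Σpq = 1528
nΣpq − ΣpΣq = 9168 − 9856 = -688
nΣp² − (Σp)² = 17472 − 16384 = 1088; nΣq² − (Σq)² = 6450 − 5929 = 521
r = -688 / √(1088 × 521) = -688 / 752.8931 ≈ -0.914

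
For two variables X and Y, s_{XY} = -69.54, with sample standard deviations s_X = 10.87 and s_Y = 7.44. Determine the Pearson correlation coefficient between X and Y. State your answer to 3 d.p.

r = Cov(X,Y) / (s_X · s_Y) = -69.54 / (10.87 × 7.44)
  = -69.54 / 80.8728 ≈ -0.860

-0.860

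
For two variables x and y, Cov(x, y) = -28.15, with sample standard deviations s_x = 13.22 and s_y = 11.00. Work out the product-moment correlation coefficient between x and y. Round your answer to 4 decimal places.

r = Cov(x,y) / (s_x · s_y) = -28.15 / (13.22 × 11.00)
  = -28.15 / 145.4200 ≈ -0.1936

-0.1936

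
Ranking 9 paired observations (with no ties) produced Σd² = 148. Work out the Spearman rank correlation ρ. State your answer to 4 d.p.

-0.2333

ρ = 1 − 6Σd² / [n(n²−1)] = 1 − 6×148 / (9×80)
  = 1 − 888/720 = 1 − 1.23333 ≈ -0.2333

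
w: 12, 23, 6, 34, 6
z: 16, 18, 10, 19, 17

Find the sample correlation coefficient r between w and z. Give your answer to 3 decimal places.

n = 5, Σw = 81, Σz = 80, Σw² = 1901, Σz² = 1330, Σwz = 1414
nΣwz − ΣwΣz = 7070 − 6480 = 590
nΣw² − (Σw)² = 9505 − 6561 = 2944; nΣz² − (Σz)² = 6650 − 6400 = 250
r = 590 / √(2944 × 250) = 590 / 857.9044 ≈ 0.688

0.688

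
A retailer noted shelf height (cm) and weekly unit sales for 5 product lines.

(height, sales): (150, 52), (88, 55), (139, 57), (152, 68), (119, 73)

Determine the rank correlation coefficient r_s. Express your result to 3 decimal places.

0.000

Rank height: 4, 1, 3, 5, 2
Rank sales: 1, 2, 3, 4, 5
d = rank(height) − rank(sales): 3, -1, 0, 1, -3; Σd² = 20
ρ = 1 − 6Σd² / [n(n²−1)] = 1 − 6×20 / (5×24) = 1 − 120/120 ≈ 0.000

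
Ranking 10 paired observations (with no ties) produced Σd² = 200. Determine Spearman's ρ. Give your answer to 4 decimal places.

ρ = 1 − 6Σd² / [n(n²−1)] = 1 − 6×200 / (10×99)
  = 1 − 1200/990 = 1 − 1.21212 ≈ -0.2121

-0.2121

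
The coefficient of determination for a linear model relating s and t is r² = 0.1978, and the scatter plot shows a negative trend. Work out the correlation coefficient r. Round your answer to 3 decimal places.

|r| = √0.1978 = 0.445
The association is negative, so r = −0.445.

-0.445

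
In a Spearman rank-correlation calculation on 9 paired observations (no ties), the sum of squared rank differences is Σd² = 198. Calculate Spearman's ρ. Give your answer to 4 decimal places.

ρ = 1 − 6Σd² / [n(n²−1)] = 1 − 6×198 / (9×80)
  = 1 − 1188/720 = 1 − 1.65000 ≈ -0.6500

-0.6500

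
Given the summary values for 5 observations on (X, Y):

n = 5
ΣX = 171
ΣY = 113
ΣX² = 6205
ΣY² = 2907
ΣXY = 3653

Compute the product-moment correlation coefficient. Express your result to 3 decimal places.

r = (nΣXY − ΣXΣY) / √[(nΣX² − (ΣX)²)(nΣY² − (ΣY)²)]
Numerator: 5×3653 − 171×113 = -1058
Denominator: √[(31025 − 29241)(14535 − 12769)] = √[1784 × 1766] = 1774.9772
r = -1058 / 1774.9772 ≈ -0.596

-0.596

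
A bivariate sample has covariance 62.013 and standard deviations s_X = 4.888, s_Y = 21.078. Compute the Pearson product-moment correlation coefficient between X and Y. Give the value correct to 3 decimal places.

0.602

r = Cov(X,Y) / (s_X · s_Y) = 62.013 / (4.888 × 21.078)
  = 62.013 / 103.0293 ≈ 0.602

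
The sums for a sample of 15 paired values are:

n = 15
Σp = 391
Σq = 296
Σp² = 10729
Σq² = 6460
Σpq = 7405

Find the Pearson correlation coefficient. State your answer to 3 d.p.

r = (nΣpq − ΣpΣq) / √[(nΣp² − (Σp)²)(nΣq² − (Σq)²)]
Numerator: 15×7405 − 391×296 = -4661
Denominator: √[(160935 − 152881)(96900 − 87616)] = √[8054 × 9284] = 8647.1577
r = -4661 / 8647.1577 ≈ -0.539

-0.539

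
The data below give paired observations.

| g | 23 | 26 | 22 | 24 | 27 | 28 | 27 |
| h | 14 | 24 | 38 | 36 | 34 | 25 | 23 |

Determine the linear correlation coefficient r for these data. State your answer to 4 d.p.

-0.1727

n = 7, Σg = 177, Σh = 194, Σg² = 4507, Σh² = 5822, Σgh = 4885
nΣgh − ΣgΣh = 34195 − 34338 = -143
nΣg² − (Σg)² = 31549 − 31329 = 220; nΣh² − (Σh)² = 40754 − 37636 = 3118
r = -143 / √(220 × 3118) = -143 / 828.2270 ≈ -0.1727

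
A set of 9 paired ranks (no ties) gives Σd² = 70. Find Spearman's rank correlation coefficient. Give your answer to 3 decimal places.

ρ = 1 − 6Σd² / [n(n²−1)] = 1 − 6×70 / (9×80)
  = 1 − 420/720 = 1 − 0.5833 ≈ 0.417

0.417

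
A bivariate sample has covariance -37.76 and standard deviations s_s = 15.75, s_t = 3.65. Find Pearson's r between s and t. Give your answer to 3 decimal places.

r = Cov(s,t) / (s_s · s_t) = -37.76 / (15.75 × 3.65)
  = -37.76 / 57.4875 ≈ -0.657

-0.657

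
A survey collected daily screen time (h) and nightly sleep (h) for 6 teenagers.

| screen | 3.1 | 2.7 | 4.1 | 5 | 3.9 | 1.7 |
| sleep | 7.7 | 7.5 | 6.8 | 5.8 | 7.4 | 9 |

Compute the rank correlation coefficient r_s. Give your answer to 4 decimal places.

Rank screen: 3, 2, 5, 6, 4, 1
Rank sleep: 5, 4, 2, 1, 3, 6
d = rank(screen) − rank(sleep): -2, -2, 3, 5, 1, -5; Σd² = 68
ρ = 1 − 6Σd² / [n(n²−1)] = 1 − 6×68 / (6×35) = 1 − 408/210 ≈ -0.9429

-0.9429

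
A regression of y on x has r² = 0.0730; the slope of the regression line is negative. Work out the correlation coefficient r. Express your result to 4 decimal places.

|r| = √0.0730 = 0.2702
The association is negative, so r = −0.2702.

-0.2702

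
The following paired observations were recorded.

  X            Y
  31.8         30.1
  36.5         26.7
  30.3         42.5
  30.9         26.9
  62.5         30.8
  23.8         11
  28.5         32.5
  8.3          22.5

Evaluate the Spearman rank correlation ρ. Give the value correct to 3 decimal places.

0.333

Rank X: 6, 7, 4, 5, 8, 2, 3, 1
Rank Y: 5, 3, 8, 4, 6, 1, 7, 2
d = rank(X) − rank(Y): 1, 4, -4, 1, 2, 1, -4, -1; Σd² = 56
ρ = 1 − 6Σd² / [n(n²−1)] = 1 − 6×56 / (8×63) = 1 − 336/504 ≈ 0.333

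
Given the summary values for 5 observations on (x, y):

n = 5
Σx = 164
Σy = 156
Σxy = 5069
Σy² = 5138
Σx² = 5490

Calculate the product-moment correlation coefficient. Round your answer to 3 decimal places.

-0.276

r = (nΣxy − ΣxΣy) / √[(nΣx² − (Σx)²)(nΣy² − (Σy)²)]
Numerator: 5×5069 − 164×156 = -239
Denominator: √[(27450 − 26896)(25690 − 24336)] = √[554 × 1354] = 866.0924
r = -239 / 866.0924 ≈ -0.276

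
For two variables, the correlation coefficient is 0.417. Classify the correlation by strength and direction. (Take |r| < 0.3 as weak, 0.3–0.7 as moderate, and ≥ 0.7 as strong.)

r = 0.417 > 0 so the relationship is positive.
|r| = 0.417, which falls in the moderate range.

moderate positive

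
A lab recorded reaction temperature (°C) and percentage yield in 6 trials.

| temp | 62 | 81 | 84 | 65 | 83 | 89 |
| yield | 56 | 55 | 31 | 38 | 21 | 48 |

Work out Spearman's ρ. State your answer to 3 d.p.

Rank temp: 1, 3, 5, 2, 4, 6
Rank yield: 6, 5, 2, 3, 1, 4
d = rank(temp) − rank(yield): -5, -2, 3, -1, 3, 2; Σd² = 52
ρ = 1 − 6Σd² / [n(n²−1)] = 1 − 6×52 / (6×35) = 1 − 312/210 ≈ -0.486

-0.486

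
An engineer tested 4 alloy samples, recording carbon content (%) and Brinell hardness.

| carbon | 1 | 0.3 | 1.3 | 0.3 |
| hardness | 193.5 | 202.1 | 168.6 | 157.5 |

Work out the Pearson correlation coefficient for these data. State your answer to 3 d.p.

-0.084

n = 4, Σx = 2.9, Σy = 721.7, Σx² = 2.87, Σy² = 131518.87, Σxy = 520.56
nΣxy − ΣxΣy = 2082.24 − 2092.93 = -10.69
nΣx² − (Σx)² = 11.48 − 8.41 = 3.07; nΣy² − (Σy)² = 526075.48 − 520850.89 = 5224.59
r = -10.69 / √(3.07 × 5224.59) = -10.69 / 126.6471 ≈ -0.084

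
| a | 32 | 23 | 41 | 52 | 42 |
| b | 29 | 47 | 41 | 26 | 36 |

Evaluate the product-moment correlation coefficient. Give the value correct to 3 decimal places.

n = 5, Σa = 190, Σb = 179, Σa² = 7702, Σb² = 6703, Σab = 6554
nΣab − ΣaΣb = 32770 − 34010 = -1240
nΣa² − (Σa)² = 38510 − 36100 = 2410; nΣb² − (Σb)² = 33515 − 32041 = 1474
r = -1240 / √(2410 × 1474) = -1240 / 1884.7652 ≈ -0.658

-0.658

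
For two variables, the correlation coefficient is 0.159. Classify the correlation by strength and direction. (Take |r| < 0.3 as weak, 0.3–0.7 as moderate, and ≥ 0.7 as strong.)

r = 0.159 > 0 so the relationship is positive.
|r| = 0.159, which falls in the weak range.

weak positive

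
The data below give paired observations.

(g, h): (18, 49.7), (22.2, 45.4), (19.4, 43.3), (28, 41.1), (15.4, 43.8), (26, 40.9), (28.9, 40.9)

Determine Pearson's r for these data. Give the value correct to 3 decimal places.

n = 7, Σg = 157.9, Σh = 305.1, Σg² = 3725.57, Σh² = 13359.41, Σgh = 6813.23
nΣgh − ΣgΣh = 47692.61 − 48175.29 = -482.68
nΣg² − (Σg)² = 26078.99 − 24932.41 = 1146.58; nΣh² − (Σh)² = 93515.87 − 93086.01 = 429.86
r = -482.68 / √(1146.58 × 429.86) = -482.68 / 702.0462 ≈ -0.688

-0.688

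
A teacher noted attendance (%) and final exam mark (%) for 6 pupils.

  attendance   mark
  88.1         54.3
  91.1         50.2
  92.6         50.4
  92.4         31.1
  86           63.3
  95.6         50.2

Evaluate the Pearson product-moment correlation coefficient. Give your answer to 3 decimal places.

-0.575

n = 6, Σx = 545.8, Σy = 299.5, Σx² = 49708.7, Σy² = 15502.83, Σxy = 27140.65
nΣxy − ΣxΣy = 162843.9 − 163467.1 = -623.2
nΣx² − (Σx)² = 298252.2 − 297897.64 = 354.56; nΣy² − (Σy)² = 93016.98 − 89700.25 = 3316.73
r = -623.2 / √(354.56 × 3316.73) = -623.2 / 1084.4260 ≈ -0.575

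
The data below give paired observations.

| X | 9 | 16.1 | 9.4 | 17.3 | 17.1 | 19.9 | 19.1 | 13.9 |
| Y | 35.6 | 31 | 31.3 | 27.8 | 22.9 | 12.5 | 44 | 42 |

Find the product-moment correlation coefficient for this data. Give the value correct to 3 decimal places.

n = 8, ΣX = 121.8, ΣY = 247.1, ΣX² = 1974.3, ΣY² = 8361.55, ΣXY = 3659.2
nΣXY − ΣXΣY = 29273.6 − 30096.78 = -823.18
nΣX² − (ΣX)² = 15794.4 − 14835.24 = 959.16; nΣY² − (ΣY)² = 66892.4 − 61058.41 = 5833.99
r = -823.18 / √(959.16 × 5833.99) = -823.18 / 2365.5295 ≈ -0.348

-0.348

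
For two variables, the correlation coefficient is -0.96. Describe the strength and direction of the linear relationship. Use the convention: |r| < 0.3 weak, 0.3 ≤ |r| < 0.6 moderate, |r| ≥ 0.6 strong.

r = -0.96 < 0 so the relationship is negative.
|r| = 0.96, which falls in the strong range.

strong negative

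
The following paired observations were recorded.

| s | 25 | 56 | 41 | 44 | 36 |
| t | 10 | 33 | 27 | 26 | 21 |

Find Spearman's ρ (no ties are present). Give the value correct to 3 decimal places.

Rank s: 1, 5, 3, 4, 2
Rank t: 1, 5, 4, 3, 2
d = rank(s) − rank(t): 0, 0, -1, 1, 0; Σd² = 2
ρ = 1 − 6Σd² / [n(n²−1)] = 1 − 6×2 / (5×24) = 1 − 12/120 ≈ 0.900

0.900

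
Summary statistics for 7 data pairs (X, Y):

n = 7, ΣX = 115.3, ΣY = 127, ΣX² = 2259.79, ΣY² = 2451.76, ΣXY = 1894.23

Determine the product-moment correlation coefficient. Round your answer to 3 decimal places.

-0.857

r = (nΣXY − ΣXΣY) / √[(nΣX² − (ΣX)²)(nΣY² − (ΣY)²)]
Numerator: 7×1894.23 − 115.3×127 = -1383.49
Denominator: √[(15818.53 − 13294.09)(17162.32 − 16129)] = √[2524.44 × 1033.32] = 1615.1020
r = -1383.49 / 1615.1020 ≈ -0.857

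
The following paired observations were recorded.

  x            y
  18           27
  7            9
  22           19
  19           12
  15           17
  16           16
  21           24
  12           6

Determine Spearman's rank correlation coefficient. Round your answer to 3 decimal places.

Rank x: 5, 1, 8, 6, 3, 4, 7, 2
Rank y: 8, 2, 6, 3, 5, 4, 7, 1
d = rank(x) − rank(y): -3, -1, 2, 3, -2, 0, 0, 1; Σd² = 28
ρ = 1 − 6Σd² / [n(n²−1)] = 1 − 6×28 / (8×63) = 1 − 168/504 ≈ 0.667

0.667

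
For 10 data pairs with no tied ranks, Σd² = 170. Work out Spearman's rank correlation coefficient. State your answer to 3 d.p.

ρ = 1 − 6Σd² / [n(n²−1)] = 1 − 6×170 / (10×99)
  = 1 − 1020/990 = 1 − 1.0303 ≈ -0.030

-0.030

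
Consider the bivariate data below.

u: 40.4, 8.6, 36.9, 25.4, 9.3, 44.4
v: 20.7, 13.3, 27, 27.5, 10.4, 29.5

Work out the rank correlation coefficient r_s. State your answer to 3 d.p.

0.714

Rank u: 5, 1, 4, 3, 2, 6
Rank v: 3, 2, 4, 5, 1, 6
d = rank(u) − rank(v): 2, -1, 0, -2, 1, 0; Σd² = 10
ρ = 1 − 6Σd² / [n(n²−1)] = 1 − 6×10 / (6×35) = 1 − 60/210 ≈ 0.714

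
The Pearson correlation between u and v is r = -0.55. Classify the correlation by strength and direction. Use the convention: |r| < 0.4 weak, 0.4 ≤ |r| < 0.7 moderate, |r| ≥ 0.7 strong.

moderate negative

r = -0.55 < 0 so the relationship is negative.
|r| = 0.55, which falls in the moderate range.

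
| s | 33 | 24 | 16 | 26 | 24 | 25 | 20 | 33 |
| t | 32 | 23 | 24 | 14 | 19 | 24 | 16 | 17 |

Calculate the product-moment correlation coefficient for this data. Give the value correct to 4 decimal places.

0.1979

n = 8, Σs = 201, Σt = 169, Σs² = 5287, Σt² = 3807, Σst = 4293
nΣst − ΣsΣt = 34344 − 33969 = 375
nΣs² − (Σs)² = 42296 − 40401 = 1895; nΣt² − (Σt)² = 30456 − 28561 = 1895
r = 375 / √(1895 × 1895) = 375 / 1895.0000 ≈ 0.1979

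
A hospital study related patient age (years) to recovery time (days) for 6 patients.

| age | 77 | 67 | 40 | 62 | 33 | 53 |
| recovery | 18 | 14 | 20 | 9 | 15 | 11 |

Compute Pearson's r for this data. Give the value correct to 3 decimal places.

n = 6, Σx = 332, Σy = 87, Σx² = 19760, Σy² = 1347, Σxy = 4760
nΣxy − ΣxΣy = 28560 − 28884 = -324
nΣx² − (Σx)² = 118560 − 110224 = 8336; nΣy² − (Σy)² = 8082 − 7569 = 513
r = -324 / √(8336 × 513) = -324 / 2067.9381 ≈ -0.157

-0.157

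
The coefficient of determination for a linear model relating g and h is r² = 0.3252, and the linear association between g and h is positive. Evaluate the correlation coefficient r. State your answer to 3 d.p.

|r| = √0.3252 = 0.570
The association is positive, so r = 0.570.

0.570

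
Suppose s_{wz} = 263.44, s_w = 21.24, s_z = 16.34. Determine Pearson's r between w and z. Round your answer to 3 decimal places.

0.759

r = Cov(w,z) / (s_w · s_z) = 263.44 / (21.24 × 16.34)
  = 263.44 / 347.0616 ≈ 0.759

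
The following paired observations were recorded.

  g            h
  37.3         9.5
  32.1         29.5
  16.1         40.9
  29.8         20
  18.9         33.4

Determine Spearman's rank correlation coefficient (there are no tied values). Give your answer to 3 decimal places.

-0.900

Rank g: 5, 4, 1, 3, 2
Rank h: 1, 3, 5, 2, 4
d = rank(g) − rank(h): 4, 1, -4, 1, -2; Σd² = 38
ρ = 1 − 6Σd² / [n(n²−1)] = 1 − 6×38 / (5×24) = 1 − 228/120 ≈ -0.900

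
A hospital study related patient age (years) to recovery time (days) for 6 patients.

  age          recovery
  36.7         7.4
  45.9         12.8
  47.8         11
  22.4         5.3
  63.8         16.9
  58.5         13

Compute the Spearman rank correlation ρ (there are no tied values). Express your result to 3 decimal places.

Rank age: 2, 3, 4, 1, 6, 5
Rank recovery: 2, 4, 3, 1, 6, 5
d = rank(age) − rank(recovery): 0, -1, 1, 0, 0, 0; Σd² = 2
ρ = 1 − 6Σd² / [n(n²−1)] = 1 − 6×2 / (6×35) = 1 − 12/210 ≈ 0.943

0.943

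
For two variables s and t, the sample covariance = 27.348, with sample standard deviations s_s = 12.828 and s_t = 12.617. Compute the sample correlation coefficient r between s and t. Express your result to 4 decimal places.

0.1690

r = Cov(s,t) / (s_s · s_t) = 27.348 / (12.828 × 12.617)
  = 27.348 / 161.8509 ≈ 0.1690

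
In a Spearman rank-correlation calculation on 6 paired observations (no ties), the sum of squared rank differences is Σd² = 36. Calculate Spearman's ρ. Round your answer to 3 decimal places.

ρ = 1 − 6Σd² / [n(n²−1)] = 1 − 6×36 / (6×35)
  = 1 − 216/210 = 1 − 1.0286 ≈ -0.029

-0.029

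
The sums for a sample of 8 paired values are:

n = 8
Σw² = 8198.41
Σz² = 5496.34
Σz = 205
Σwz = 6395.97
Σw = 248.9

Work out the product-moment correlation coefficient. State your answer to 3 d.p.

r = (nΣwz − ΣwΣz) / √[(nΣw² − (Σw)²)(nΣz² − (Σz)²)]
Numerator: 8×6395.97 − 248.9×205 = 143.26
Denominator: √[(65587.28 − 61951.21)(43970.72 − 42025)] = √[3636.07 × 1945.72] = 2659.8448
r = 143.26 / 2659.8448 ≈ 0.054

0.054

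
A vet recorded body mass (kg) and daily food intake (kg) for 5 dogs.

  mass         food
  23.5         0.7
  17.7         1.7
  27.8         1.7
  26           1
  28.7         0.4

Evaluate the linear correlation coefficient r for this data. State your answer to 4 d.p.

n = 5, Σx = 123.7, Σy = 5.5, Σx² = 3138.07, Σy² = 7.43, Σxy = 131.28
nΣxy − ΣxΣy = 656.4 − 680.35 = -23.95
nΣx² − (Σx)² = 15690.35 − 15301.69 = 388.66; nΣy² − (Σy)² = 37.15 − 30.25 = 6.9
r = -23.95 / √(388.66 × 6.9) = -23.95 / 51.7857 ≈ -0.4625

-0.4625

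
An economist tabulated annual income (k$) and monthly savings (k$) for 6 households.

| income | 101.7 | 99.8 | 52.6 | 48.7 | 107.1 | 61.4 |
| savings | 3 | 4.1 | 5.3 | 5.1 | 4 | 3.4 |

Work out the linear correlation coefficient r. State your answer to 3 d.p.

n = 6, Σx = 471.3, Σy = 24.9, Σx² = 40681.75, Σy² = 107.47, Σxy = 1878.59
nΣxy − ΣxΣy = 11271.54 − 11735.37 = -463.83
nΣx² − (Σx)² = 244090.5 − 222123.69 = 21966.81; nΣy² − (Σy)² = 644.82 − 620.01 = 24.81
r = -463.83 / √(21966.81 × 24.81) = -463.83 / 738.2388 ≈ -0.628

-0.628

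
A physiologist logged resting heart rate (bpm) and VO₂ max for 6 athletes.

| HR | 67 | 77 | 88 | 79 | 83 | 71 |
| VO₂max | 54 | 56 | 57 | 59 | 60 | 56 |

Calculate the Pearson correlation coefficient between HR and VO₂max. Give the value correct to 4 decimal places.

n = 6, Σx = 465, Σy = 342, Σx² = 36333, Σy² = 19518, Σxy = 26563
nΣxy − ΣxΣy = 159378 − 159030 = 348
nΣx² − (Σx)² = 217998 − 216225 = 1773; nΣy² − (Σy)² = 117108 − 116964 = 144
r = 348 / √(1773 × 144) = 348 / 505.2841 ≈ 0.6887

0.6887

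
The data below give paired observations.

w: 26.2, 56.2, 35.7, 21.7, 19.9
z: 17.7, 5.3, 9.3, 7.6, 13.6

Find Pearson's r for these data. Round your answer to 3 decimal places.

n = 5, Σw = 159.7, Σz = 53.5, Σw² = 5986.27, Σz² = 670.59, Σwz = 1529.17
nΣwz − ΣwΣz = 7645.85 − 8543.95 = -898.1
nΣw² − (Σw)² = 29931.35 − 25504.09 = 4427.26; nΣz² − (Σz)² = 3352.95 − 2862.25 = 490.7
r = -898.1 / √(4427.26 × 490.7) = -898.1 / 1473.9255 ≈ -0.609

-0.609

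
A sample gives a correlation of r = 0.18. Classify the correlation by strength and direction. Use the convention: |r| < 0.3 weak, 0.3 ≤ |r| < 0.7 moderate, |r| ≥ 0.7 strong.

weak positive

r = 0.18 > 0 so the relationship is positive.
|r| = 0.18, which falls in the weak range.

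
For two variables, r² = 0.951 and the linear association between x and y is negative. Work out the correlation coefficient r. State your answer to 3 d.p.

|r| = √0.951 = 0.975
The association is negative, so r = −0.975.

-0.975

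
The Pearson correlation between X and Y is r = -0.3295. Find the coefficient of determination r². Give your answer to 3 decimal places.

r² = (-0.3295)² = 0.109

0.109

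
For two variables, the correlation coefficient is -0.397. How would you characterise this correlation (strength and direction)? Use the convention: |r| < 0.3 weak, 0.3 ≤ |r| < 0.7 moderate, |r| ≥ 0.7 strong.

moderate negative

r = -0.397 < 0 so the relationship is negative.
|r| = 0.397, which falls in the moderate range.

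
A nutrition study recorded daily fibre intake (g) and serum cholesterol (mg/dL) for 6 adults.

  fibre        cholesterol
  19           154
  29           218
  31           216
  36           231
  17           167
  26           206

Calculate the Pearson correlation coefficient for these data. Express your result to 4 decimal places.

0.9507

n = 6, Σx = 158, Σy = 1192, Σx² = 4424, Σy² = 241582, Σxy = 32455
nΣxy − ΣxΣy = 194730 − 188336 = 6394
nΣx² − (Σx)² = 26544 − 24964 = 1580; nΣy² − (Σy)² = 1449492 − 1420864 = 28628
r = 6394 / √(1580 × 28628) = 6394 / 6725.4918 ≈ 0.9507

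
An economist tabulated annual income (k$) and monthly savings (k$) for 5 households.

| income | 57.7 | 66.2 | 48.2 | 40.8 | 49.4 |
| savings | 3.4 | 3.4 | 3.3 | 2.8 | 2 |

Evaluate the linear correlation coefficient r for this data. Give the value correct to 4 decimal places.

0.4992

n = 5, Σx = 262.3, Σy = 14.9, Σx² = 14139.97, Σy² = 45.85, Σxy = 793.36
nΣxy − ΣxΣy = 3966.8 − 3908.27 = 58.53
nΣx² − (Σx)² = 70699.85 − 68801.29 = 1898.56; nΣy² − (Σy)² = 229.25 − 222.01 = 7.24
r = 58.53 / √(1898.56 × 7.24) = 58.53 / 117.2415 ≈ 0.4992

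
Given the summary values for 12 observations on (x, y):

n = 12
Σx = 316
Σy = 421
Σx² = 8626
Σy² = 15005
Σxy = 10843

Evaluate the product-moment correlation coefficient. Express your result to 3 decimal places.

r = (nΣxy − ΣxΣy) / √[(nΣx² − (Σx)²)(nΣy² − (Σy)²)]
Numerator: 12×10843 − 316×421 = -2920
Denominator: √[(103512 − 99856)(180060 − 177241)] = √[3656 × 2819] = 3210.3371
r = -2920 / 3210.3371 ≈ -0.910

-0.910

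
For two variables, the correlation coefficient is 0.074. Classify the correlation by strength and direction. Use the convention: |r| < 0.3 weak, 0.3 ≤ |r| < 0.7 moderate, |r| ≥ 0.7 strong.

weak positive

r = 0.074 > 0 so the relationship is positive.
|r| = 0.074, which falls in the weak range.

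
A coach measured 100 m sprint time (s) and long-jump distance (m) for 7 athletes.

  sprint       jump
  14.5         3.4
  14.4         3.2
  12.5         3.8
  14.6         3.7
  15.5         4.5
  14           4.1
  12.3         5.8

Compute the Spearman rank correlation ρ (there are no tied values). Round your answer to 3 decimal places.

Rank sprint: 5, 4, 2, 6, 7, 3, 1
Rank jump: 2, 1, 4, 3, 6, 5, 7
d = rank(sprint) − rank(jump): 3, 3, -2, 3, 1, -2, -6; Σd² = 72
ρ = 1 − 6Σd² / [n(n²−1)] = 1 − 6×72 / (7×48) = 1 − 432/336 ≈ -0.286

-0.286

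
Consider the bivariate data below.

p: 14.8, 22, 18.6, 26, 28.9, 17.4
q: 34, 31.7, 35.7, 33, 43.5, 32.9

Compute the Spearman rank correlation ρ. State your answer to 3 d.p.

Rank p: 1, 4, 3, 5, 6, 2
Rank q: 4, 1, 5, 3, 6, 2
d = rank(p) − rank(q): -3, 3, -2, 2, 0, 0; Σd² = 26
ρ = 1 − 6Σd² / [n(n²−1)] = 1 − 6×26 / (6×35) = 1 − 156/210 ≈ 0.257

0.257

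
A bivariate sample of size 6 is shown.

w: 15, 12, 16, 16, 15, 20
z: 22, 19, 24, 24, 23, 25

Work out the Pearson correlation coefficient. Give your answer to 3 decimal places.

0.894

n = 6, Σw = 94, Σz = 137, Σw² = 1506, Σz² = 3151, Σwz = 2171
nΣwz − ΣwΣz = 13026 − 12878 = 148
nΣw² − (Σw)² = 9036 − 8836 = 200; nΣz² − (Σz)² = 18906 − 18769 = 137
r = 148 / √(200 × 137) = 148 / 165.5295 ≈ 0.894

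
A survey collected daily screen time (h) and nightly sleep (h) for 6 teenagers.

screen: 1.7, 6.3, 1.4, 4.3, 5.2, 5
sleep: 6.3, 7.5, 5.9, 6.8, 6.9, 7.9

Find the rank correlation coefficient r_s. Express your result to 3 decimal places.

Rank screen: 2, 6, 1, 3, 5, 4
Rank sleep: 2, 5, 1, 3, 4, 6
d = rank(screen) − rank(sleep): 0, 1, 0, 0, 1, -2; Σd² = 6
ρ = 1 − 6Σd² / [n(n²−1)] = 1 − 6×6 / (6×35) = 1 − 36/210 ≈ 0.829

0.829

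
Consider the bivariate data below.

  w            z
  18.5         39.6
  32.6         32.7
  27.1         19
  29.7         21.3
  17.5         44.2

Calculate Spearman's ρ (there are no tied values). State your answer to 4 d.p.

-0.6000

Rank w: 2, 5, 3, 4, 1
Rank z: 4, 3, 1, 2, 5
d = rank(w) − rank(z): -2, 2, 2, 2, -4; Σd² = 32
ρ = 1 − 6Σd² / [n(n²−1)] = 1 − 6×32 / (5×24) = 1 − 192/120 ≈ -0.6000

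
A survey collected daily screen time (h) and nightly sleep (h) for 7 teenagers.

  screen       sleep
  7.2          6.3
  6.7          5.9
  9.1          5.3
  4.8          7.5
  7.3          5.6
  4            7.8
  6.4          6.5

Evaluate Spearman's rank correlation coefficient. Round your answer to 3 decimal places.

-0.964

Rank screen: 5, 4, 7, 2, 6, 1, 3
Rank sleep: 4, 3, 1, 6, 2, 7, 5
d = rank(screen) − rank(sleep): 1, 1, 6, -4, 4, -6, -2; Σd² = 110
ρ = 1 − 6Σd² / [n(n²−1)] = 1 − 6×110 / (7×48) = 1 − 660/336 ≈ -0.964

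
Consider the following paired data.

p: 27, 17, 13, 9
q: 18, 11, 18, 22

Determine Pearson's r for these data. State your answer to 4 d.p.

-0.3161

n = 4, Σp = 66, Σq = 69, Σp² = 1268, Σq² = 1253, Σpq = 1105
nΣpq − ΣpΣq = 4420 − 4554 = -134
nΣp² − (Σp)² = 5072 − 4356 = 716; nΣq² − (Σq)² = 5012 − 4761 = 251
r = -134 / √(716 × 251) = -134 / 423.9292 ≈ -0.3161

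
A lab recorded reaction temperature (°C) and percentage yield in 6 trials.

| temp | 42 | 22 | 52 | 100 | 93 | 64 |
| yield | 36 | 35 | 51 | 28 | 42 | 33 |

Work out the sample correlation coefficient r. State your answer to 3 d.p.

n = 6, Σx = 373, Σy = 225, Σx² = 27697, Σy² = 8759, Σxy = 13752
nΣxy − ΣxΣy = 82512 − 83925 = -1413
nΣx² − (Σx)² = 166182 − 139129 = 27053; nΣy² − (Σy)² = 52554 − 50625 = 1929
r = -1413 / √(27053 × 1929) = -1413 / 7223.9350 ≈ -0.196

-0.196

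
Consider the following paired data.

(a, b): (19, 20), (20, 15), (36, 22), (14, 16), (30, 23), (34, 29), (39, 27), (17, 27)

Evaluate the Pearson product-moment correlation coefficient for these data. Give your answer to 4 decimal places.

0.5901

n = 8, Σa = 209, Σb = 179, Σa² = 6119, Σb² = 4193, Σab = 4884
nΣab − ΣaΣb = 39072 − 37411 = 1661
nΣa² − (Σa)² = 48952 − 43681 = 5271; nΣb² − (Σb)² = 33544 − 32041 = 1503
r = 1661 / √(5271 × 1503) = 1661 / 2814.6604 ≈ 0.5901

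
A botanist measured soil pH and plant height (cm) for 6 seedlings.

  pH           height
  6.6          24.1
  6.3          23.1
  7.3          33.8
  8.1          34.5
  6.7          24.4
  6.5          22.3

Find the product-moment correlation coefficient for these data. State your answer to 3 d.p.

0.928

n = 6, Σx = 41.5, Σy = 162.2, Σx² = 289.29, Σy² = 4539.76, Σxy = 1139.21
nΣxy − ΣxΣy = 6835.26 − 6731.3 = 103.96
nΣx² − (Σx)² = 1735.74 − 1722.25 = 13.49; nΣy² − (Σy)² = 27238.56 − 26308.84 = 929.72
r = 103.96 / √(13.49 × 929.72) = 103.96 / 111.9907 ≈ 0.928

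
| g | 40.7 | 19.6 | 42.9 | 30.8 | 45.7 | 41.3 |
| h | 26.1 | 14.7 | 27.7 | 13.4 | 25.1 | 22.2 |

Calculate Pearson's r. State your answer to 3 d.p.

0.858

n = 6, Σg = 221, Σh = 129.2, Σg² = 8623.88, Σh² = 2967, Σgh = 5015.37
nΣgh − ΣgΣh = 30092.22 − 28553.2 = 1539.02
nΣg² − (Σg)² = 51743.28 − 48841 = 2902.28; nΣh² − (Σh)² = 17802 − 16692.64 = 1109.36
r = 1539.02 / √(2902.28 × 1109.36) = 1539.02 / 1794.3448 ≈ 0.858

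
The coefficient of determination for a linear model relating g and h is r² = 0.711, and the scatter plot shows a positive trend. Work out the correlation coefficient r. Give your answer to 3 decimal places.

|r| = √0.711 = 0.843
The association is positive, so r = 0.843.

0.843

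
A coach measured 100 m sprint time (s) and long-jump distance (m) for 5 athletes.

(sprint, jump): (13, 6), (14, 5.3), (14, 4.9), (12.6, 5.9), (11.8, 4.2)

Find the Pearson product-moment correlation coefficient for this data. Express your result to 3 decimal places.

n = 5, Σx = 65.4, Σy = 26.3, Σx² = 859, Σy² = 140.55, Σxy = 344.7
nΣxy − ΣxΣy = 1723.5 − 1720.02 = 3.48
nΣx² − (Σx)² = 4295 − 4277.16 = 17.84; nΣy² − (Σy)² = 702.75 − 691.69 = 11.06
r = 3.48 / √(17.84 × 11.06) = 3.48 / 14.0467 ≈ 0.248

0.248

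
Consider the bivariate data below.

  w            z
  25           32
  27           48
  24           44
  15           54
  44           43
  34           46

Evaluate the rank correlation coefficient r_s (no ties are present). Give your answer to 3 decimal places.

-0.371

Rank w: 3, 4, 2, 1, 6, 5
Rank z: 1, 5, 3, 6, 2, 4
d = rank(w) − rank(z): 2, -1, -1, -5, 4, 1; Σd² = 48
ρ = 1 − 6Σd² / [n(n²−1)] = 1 − 6×48 / (6×35) = 1 − 288/210 ≈ -0.371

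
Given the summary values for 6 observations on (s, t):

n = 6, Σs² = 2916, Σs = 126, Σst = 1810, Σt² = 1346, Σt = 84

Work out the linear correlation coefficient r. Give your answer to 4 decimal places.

0.2147

r = (nΣst − ΣsΣt) / √[(nΣs² − (Σs)²)(nΣt² − (Σt)²)]
Numerator: 6×1810 − 126×84 = 276
Denominator: √[(17496 − 15876)(8076 − 7056)] = √[1620 × 1020] = 1285.4571
r = 276 / 1285.4571 ≈ 0.2147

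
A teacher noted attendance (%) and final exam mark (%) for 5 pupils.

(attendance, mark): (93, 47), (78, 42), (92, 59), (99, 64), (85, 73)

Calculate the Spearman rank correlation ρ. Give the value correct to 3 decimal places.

Rank attendance: 4, 1, 3, 5, 2
Rank mark: 2, 1, 3, 4, 5
d = rank(attendance) − rank(mark): 2, 0, 0, 1, -3; Σd² = 14
ρ = 1 − 6Σd² / [n(n²−1)] = 1 − 6×14 / (5×24) = 1 − 84/120 ≈ 0.300

0.300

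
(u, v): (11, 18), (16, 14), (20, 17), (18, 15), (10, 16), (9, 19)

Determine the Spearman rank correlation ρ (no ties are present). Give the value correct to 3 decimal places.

-0.486

Rank u: 3, 4, 6, 5, 2, 1
Rank v: 5, 1, 4, 2, 3, 6
d = rank(u) − rank(v): -2, 3, 2, 3, -1, -5; Σd² = 52
ρ = 1 − 6Σd² / [n(n²−1)] = 1 − 6×52 / (6×35) = 1 − 312/210 ≈ -0.486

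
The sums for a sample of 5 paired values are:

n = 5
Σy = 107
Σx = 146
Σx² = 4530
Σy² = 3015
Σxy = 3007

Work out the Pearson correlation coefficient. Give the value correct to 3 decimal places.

-0.267

r = (nΣxy − ΣxΣy) / √[(nΣx² − (Σx)²)(nΣy² − (Σy)²)]
Numerator: 5×3007 − 146×107 = -587
Denominator: √[(22650 − 21316)(15075 − 11449)] = √[1334 × 3626] = 2199.3372
r = -587 / 2199.3372 ≈ -0.267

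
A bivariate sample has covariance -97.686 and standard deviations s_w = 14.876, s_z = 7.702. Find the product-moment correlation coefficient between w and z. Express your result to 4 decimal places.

r = Cov(w,z) / (s_w · s_z) = -97.686 / (14.876 × 7.702)
  = -97.686 / 114.5750 ≈ -0.8526

-0.8526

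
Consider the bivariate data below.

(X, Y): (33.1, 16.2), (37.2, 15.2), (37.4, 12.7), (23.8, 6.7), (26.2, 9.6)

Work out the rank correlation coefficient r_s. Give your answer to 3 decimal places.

0.600

Rank X: 3, 4, 5, 1, 2
Rank Y: 5, 4, 3, 1, 2
d = rank(X) − rank(Y): -2, 0, 2, 0, 0; Σd² = 8
ρ = 1 − 6Σd² / [n(n²−1)] = 1 − 6×8 / (5×24) = 1 − 48/120 ≈ 0.600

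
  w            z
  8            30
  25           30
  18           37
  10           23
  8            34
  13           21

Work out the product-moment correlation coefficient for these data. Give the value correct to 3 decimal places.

0.190

n = 6, Σw = 82, Σz = 175, Σw² = 1346, Σz² = 5295, Σwz = 2431
nΣwz − ΣwΣz = 14586 − 14350 = 236
nΣw² − (Σw)² = 8076 − 6724 = 1352; nΣz² − (Σz)² = 31770 − 30625 = 1145
r = 236 / √(1352 × 1145) = 236 / 1244.2026 ≈ 0.190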